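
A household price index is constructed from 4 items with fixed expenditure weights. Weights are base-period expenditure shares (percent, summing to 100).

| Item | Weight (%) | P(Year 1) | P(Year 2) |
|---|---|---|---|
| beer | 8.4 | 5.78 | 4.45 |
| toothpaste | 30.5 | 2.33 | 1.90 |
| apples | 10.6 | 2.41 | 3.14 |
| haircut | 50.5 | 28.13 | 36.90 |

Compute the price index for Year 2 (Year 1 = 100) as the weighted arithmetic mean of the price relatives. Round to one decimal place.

111.4

beer: 8.4 × (4.45/5.78) = 8.4 × 0.769896 = 6.4671
toothpaste: 30.5 × (1.90/2.33) = 30.5 × 0.815451 = 24.8712
apples: 10.6 × (3.14/2.41) = 10.6 × 1.302905 = 13.8108
haircut: 50.5 × (36.90/28.13) = 50.5 × 1.311767 = 66.2442
Index = Σ wᵢ·(p₁ᵢ/p₀ᵢ) = 6.4671 + 24.8712 + 13.8108 + 66.2442 = 111.3934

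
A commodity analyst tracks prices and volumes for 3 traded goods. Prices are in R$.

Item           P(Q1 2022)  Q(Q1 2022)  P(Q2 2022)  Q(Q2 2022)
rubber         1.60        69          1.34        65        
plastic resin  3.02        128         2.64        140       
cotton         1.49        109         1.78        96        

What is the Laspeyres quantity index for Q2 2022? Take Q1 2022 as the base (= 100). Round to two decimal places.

Laspeyres quantity index uses base-period prices as weights.
ΣP(Q1 2022)·Q(Q2 2022) = 1.60×65 + 3.02×140 + 1.49×96 = 104 + 422.8 + 143.04 = 669.84
ΣP(Q1 2022)·Q(Q1 2022) = 1.60×69 + 3.02×128 + 1.49×109 = 110.4 + 386.56 + 162.41 = 659.37
Index = 669.84 / 659.37 × 100 = 101.5879

101.59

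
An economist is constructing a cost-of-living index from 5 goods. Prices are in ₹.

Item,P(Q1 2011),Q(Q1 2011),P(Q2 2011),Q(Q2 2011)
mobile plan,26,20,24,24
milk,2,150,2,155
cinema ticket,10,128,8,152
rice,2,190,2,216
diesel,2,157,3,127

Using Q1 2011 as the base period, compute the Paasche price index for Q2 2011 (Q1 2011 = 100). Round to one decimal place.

Paasche price index uses current-period quantities as weights.
ΣP(Q2 2011)·Q(Q2 2011) = 24×24 + 2×155 + 8×152 + 2×216 + 3×127 = 576 + 310 + 1216 + 432 + 381 = 2915
ΣP(Q1 2011)·Q(Q2 2011) = 26×24 + 2×155 + 10×152 + 2×216 + 2×127 = 624 + 310 + 1520 + 432 + 254 = 3140
Index = 2915 / 3140 × 100 = 92.8344

92.8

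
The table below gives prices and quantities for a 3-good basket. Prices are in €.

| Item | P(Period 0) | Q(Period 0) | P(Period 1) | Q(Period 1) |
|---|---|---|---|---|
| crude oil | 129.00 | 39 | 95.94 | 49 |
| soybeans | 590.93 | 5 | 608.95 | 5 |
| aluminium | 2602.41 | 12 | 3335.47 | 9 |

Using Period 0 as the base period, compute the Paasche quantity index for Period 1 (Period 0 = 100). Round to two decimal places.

80.67

Paasche quantity index uses current-period prices as weights.
ΣP(Period 1)·Q(Period 1) = 95.94×49 + 608.95×5 + 3335.47×9 = 4701.06 + 3044.75 + 30019.23 = 37765.04
ΣP(Period 1)·Q(Period 0) = 95.94×39 + 608.95×5 + 3335.47×12 = 3741.66 + 3044.75 + 40025.64 = 46812.05
Index = 37765.04 / 46812.05 × 100 = 80.6738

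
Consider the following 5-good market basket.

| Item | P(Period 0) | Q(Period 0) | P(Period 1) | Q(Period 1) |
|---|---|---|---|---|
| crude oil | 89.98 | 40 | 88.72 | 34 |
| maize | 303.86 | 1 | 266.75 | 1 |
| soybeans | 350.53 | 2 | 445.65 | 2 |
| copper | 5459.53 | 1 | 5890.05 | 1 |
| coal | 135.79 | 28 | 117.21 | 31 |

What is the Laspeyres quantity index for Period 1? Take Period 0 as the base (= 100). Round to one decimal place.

99.0

Laspeyres quantity index uses base-period prices as weights.
ΣP(Period 0)·Q(Period 1) = 89.98×34 + 303.86×1 + 350.53×2 + 5459.53×1 + 135.79×31 = 3059.32 + 303.86 + 701.06 + 5459.53 + 4209.49 = 13733.26
ΣP(Period 0)·Q(Period 0) = 89.98×40 + 303.86×1 + 350.53×2 + 5459.53×1 + 135.79×28 = 3599.2 + 303.86 + 701.06 + 5459.53 + 3802.12 = 13865.77
Index = 13733.26 / 13865.77 × 100 = 99.0443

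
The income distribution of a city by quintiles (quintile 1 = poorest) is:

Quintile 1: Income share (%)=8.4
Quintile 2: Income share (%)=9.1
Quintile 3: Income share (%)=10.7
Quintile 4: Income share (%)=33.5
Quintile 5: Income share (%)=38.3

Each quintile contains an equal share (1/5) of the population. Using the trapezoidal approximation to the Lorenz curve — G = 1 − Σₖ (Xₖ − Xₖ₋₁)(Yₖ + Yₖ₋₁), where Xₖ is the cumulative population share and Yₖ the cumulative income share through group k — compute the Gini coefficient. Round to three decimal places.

Cumulative income shares Yₖ: 0.0840, 0.1750, 0.2820, 0.6170, 1.0000
Σ (Xₖ−Xₖ₋₁)(Yₖ+Yₖ₋₁) = (1/5)(0.0840+0.0000) + (1/5)(0.1750+0.0840) + (1/5)(0.2820+0.1750) + (1/5)(0.6170+0.2820) + (1/5)(1.0000+0.6170)
  = 0.0168 + 0.0518 + 0.0914 + 0.1798 + 0.3234 = 0.6632
G = 1 − 0.6632 = 0.3368

0.337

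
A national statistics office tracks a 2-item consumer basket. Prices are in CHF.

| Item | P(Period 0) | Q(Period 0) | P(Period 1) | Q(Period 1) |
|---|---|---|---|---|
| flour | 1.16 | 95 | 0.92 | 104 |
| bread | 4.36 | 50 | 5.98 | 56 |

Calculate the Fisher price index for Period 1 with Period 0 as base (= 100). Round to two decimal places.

Laspeyres component (base-period weights):
ΣP(Period 1)Q(Period 0) = 0.92×95 + 5.98×50 = 87.4 + 299 = 386.4
ΣP(Period 0)Q(Period 0) = 1.16×95 + 4.36×50 = 110.2 + 218 = 328.2
L = 386.4 / 328.2 × 100 = 117.7331
Paasche component (current-period weights):
ΣP(Period 1)Q(Period 1) = 0.92×104 + 5.98×56 = 95.68 + 334.88 = 430.56
ΣP(Period 0)Q(Period 1) = 1.16×104 + 4.36×56 = 120.64 + 244.16 = 364.8
P = 430.56 / 364.8 × 100 = 118.0263
Fisher = √(L × P) = √(117.7331 × 118.0263) = 117.8796

117.88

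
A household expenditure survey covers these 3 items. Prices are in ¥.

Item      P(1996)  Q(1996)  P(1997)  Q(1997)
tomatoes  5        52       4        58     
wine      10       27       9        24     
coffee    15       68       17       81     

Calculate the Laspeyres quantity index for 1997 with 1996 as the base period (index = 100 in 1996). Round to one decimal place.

112.6

Laspeyres quantity index uses base-period prices as weights.
ΣP(1996)·Q(1997) = 5×58 + 10×24 + 15×81 = 290 + 240 + 1215 = 1745
ΣP(1996)·Q(1996) = 5×52 + 10×27 + 15×68 = 260 + 270 + 1020 = 1550
Index = 1745 / 1550 × 100 = 112.5806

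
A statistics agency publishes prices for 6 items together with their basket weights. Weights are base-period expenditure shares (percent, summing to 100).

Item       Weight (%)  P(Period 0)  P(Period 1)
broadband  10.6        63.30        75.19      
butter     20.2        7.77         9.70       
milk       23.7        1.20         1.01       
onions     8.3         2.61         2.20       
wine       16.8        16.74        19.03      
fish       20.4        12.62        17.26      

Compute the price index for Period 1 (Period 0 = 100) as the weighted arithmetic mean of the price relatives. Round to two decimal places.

broadband: 10.6 × (75.19/63.30) = 10.6 × 1.187836 = 12.5911
butter: 20.2 × (9.70/7.77) = 20.2 × 1.248391 = 25.2175
milk: 23.7 × (1.01/1.20) = 23.7 × 0.841667 = 19.9475
onions: 8.3 × (2.20/2.61) = 8.3 × 0.842912 = 6.9962
wine: 16.8 × (19.03/16.74) = 16.8 × 1.136798 = 19.0982
fish: 20.4 × (17.26/12.62) = 20.4 × 1.367670 = 27.9005
Index = Σ wᵢ·(p₁ᵢ/p₀ᵢ) = 12.5911 + 25.2175 + 19.9475 + 6.9962 + 19.0982 + 27.9005 = 111.7509

111.75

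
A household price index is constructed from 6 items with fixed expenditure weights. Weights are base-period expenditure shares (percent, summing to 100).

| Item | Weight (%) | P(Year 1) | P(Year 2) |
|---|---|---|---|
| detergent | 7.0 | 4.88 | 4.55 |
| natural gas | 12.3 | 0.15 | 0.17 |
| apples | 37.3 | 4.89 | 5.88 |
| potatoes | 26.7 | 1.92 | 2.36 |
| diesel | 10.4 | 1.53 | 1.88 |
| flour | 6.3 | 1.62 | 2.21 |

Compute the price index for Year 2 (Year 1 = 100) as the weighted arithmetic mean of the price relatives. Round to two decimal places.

119.51

detergent: 7.0 × (4.55/4.88) = 7.0 × 0.932377 = 6.5266
natural gas: 12.3 × (0.17/0.15) = 12.3 × 1.133333 = 13.9400
apples: 37.3 × (5.88/4.89) = 37.3 × 1.202454 = 44.8515
potatoes: 26.7 × (2.36/1.92) = 26.7 × 1.229167 = 32.8188
diesel: 10.4 × (1.88/1.53) = 10.4 × 1.228758 = 12.7791
flour: 6.3 × (2.21/1.62) = 6.3 × 1.364198 = 8.5944
Index = Σ wᵢ·(p₁ᵢ/p₀ᵢ) = 6.5266 + 13.9400 + 44.8515 + 32.8188 + 12.7791 + 8.5944 = 119.5105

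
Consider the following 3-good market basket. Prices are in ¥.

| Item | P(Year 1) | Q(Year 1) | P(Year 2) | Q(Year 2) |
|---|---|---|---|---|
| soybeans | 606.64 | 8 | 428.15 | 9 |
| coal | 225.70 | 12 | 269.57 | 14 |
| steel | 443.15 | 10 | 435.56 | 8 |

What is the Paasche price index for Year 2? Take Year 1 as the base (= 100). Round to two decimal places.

Paasche price index uses current-period quantities as weights.
ΣP(Year 2)·Q(Year 2) = 428.15×9 + 269.57×14 + 435.56×8 = 3853.35 + 3773.98 + 3484.48 = 11111.81
ΣP(Year 1)·Q(Year 2) = 606.64×9 + 225.70×14 + 443.15×8 = 5459.76 + 3159.8 + 3545.2 = 12164.76
Index = 11111.81 / 12164.76 × 100 = 91.3443

91.34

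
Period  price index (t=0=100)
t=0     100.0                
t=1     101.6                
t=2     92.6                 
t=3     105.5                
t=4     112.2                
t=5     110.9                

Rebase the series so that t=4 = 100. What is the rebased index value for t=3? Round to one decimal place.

Rebased(t=3) = 105.5 / 112.2 × 100 = 94.0285

94.0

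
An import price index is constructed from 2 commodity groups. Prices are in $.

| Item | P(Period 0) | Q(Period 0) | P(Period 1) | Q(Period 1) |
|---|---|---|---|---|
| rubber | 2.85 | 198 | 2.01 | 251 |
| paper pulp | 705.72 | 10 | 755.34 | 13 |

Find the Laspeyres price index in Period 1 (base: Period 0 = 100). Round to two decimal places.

Laspeyres price index uses base-period quantities as weights.
ΣP(Period 1)·Q(Period 0) = 2.01×198 + 755.34×10 = 397.98 + 7553.4 = 7951.38
ΣP(Period 0)·Q(Period 0) = 2.85×198 + 705.72×10 = 564.3 + 7057.2 = 7621.5
Index = 7951.38 / 7621.5 × 100 = 104.3283

104.33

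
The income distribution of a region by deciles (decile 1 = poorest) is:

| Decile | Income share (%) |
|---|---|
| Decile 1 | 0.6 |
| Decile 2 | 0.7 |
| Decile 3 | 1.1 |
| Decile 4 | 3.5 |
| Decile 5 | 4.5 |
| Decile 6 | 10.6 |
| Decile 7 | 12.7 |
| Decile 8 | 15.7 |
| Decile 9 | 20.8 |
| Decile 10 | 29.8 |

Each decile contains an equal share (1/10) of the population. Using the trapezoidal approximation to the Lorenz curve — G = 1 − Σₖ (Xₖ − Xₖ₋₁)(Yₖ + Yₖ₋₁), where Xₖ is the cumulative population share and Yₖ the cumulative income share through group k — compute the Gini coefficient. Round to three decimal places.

0.510

Cumulative income shares Yₖ: 0.0060, 0.0130, 0.0240, 0.0590, 0.1040, 0.2100, 0.3370, 0.4940, 0.7020, 1.0000
Σ (Xₖ−Xₖ₋₁)(Yₖ+Yₖ₋₁) = (1/10)(0.0060+0.0000) + (1/10)(0.0130+0.0060) + (1/10)(0.0240+0.0130) + (1/10)(0.0590+0.0240) + (1/10)(0.1040+0.0590) + (1/10)(0.2100+0.1040) + (1/10)(0.3370+0.2100) + (1/10)(0.4940+0.3370) + (1/10)(0.7020+0.4940) + (1/10)(1.0000+0.7020)
  = 0.0006 + 0.0019 + 0.0037 + 0.0083 + 0.0163 + 0.0314 + 0.0547 + 0.0831 + 0.1196 + 0.1702 = 0.4898
G = 1 − 0.4898 = 0.5102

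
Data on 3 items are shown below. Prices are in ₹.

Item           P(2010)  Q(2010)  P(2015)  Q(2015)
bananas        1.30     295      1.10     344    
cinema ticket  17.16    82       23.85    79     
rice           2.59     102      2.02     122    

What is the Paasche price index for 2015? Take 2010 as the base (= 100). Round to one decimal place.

118.4

Paasche price index uses current-period quantities as weights.
ΣP(2015)·Q(2015) = 1.10×344 + 23.85×79 + 2.02×122 = 378.4 + 1884.15 + 246.44 = 2508.99
ΣP(2010)·Q(2015) = 1.30×344 + 17.16×79 + 2.59×122 = 447.2 + 1355.64 + 315.98 = 2118.82
Index = 2508.99 / 2118.82 × 100 = 118.4145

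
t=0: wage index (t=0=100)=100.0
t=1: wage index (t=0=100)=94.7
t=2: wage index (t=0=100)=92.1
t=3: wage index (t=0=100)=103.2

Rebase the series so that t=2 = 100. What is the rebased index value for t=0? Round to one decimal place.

Rebased(t=0) = 100.0 / 92.1 × 100 = 108.5776

108.6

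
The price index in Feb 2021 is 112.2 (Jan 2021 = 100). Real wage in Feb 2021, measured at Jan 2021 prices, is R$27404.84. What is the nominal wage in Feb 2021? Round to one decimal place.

Nominal = Real × (Index/100) = 27404.84 × (112.2/100)
        = 27404.84 × 1.122 = 30748.2305

30748.2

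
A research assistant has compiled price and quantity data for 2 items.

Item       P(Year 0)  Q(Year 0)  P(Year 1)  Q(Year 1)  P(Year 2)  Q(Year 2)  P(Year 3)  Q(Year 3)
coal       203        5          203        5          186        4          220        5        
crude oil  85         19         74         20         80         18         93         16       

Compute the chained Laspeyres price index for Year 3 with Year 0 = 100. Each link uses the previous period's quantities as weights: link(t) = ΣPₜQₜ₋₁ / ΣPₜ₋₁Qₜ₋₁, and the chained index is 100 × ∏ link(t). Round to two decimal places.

109.16

Link Year 0→Year 1:
ΣP(Year 1)Q(Year 0) = 203×5 + 74×19 = 1015 + 1406 = 2421
ΣP(Year 0)Q(Year 0) = 203×5 + 85×19 = 1015 + 1615 = 2630
link = 2421/2630 = 0.920532
Link Year 1→Year 2:
ΣP(Year 2)Q(Year 1) = 186×5 + 80×20 = 930 + 1600 = 2530
ΣP(Year 1)Q(Year 1) = 203×5 + 74×20 = 1015 + 1480 = 2495
link = 2530/2495 = 1.014028
Link Year 2→Year 3:
ΣP(Year 3)Q(Year 2) = 220×4 + 93×18 = 880 + 1674 = 2554
ΣP(Year 2)Q(Year 2) = 186×4 + 80×18 = 744 + 1440 = 2184
link = 2554/2184 = 1.169414
Chained index = 100 × 0.920532 × 1.014028 × 1.169414 = 109.1584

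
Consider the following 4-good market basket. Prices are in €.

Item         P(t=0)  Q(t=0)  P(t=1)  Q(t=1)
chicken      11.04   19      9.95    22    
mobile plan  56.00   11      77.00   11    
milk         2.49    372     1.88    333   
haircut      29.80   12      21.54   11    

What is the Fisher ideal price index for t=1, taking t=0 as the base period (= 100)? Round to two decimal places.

95.10

Laspeyres component (base-period weights):
ΣP(t=1)Q(t=0) = 9.95×19 + 77.00×11 + 1.88×372 + 21.54×12 = 189.05 + 847 + 699.36 + 258.48 = 1993.89
ΣP(t=0)Q(t=0) = 11.04×19 + 56.00×11 + 2.49×372 + 29.80×12 = 209.76 + 616 + 926.28 + 357.6 = 2109.64
L = 1993.89 / 2109.64 × 100 = 94.5133
Paasche component (current-period weights):
ΣP(t=1)Q(t=1) = 9.95×22 + 77.00×11 + 1.88×333 + 21.54×11 = 218.9 + 847 + 626.04 + 236.94 = 1928.88
ΣP(t=0)Q(t=1) = 11.04×22 + 56.00×11 + 2.49×333 + 29.80×11 = 242.88 + 616 + 829.17 + 327.8 = 2015.85
P = 1928.88 / 2015.85 × 100 = 95.6857
Fisher = √(L × P) = √(94.5133 × 95.6857) = 95.0977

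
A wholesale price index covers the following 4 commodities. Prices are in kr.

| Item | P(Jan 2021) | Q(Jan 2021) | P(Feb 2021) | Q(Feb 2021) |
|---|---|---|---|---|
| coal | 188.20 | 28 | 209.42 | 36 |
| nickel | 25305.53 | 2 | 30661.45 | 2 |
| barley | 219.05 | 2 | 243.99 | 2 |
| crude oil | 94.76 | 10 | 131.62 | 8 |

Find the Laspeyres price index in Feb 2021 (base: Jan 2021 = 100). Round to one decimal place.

Laspeyres price index uses base-period quantities as weights.
ΣP(Feb 2021)·Q(Jan 2021) = 209.42×28 + 30661.45×2 + 243.99×2 + 131.62×10 = 5863.76 + 61322.9 + 487.98 + 1316.2 = 68990.84
ΣP(Jan 2021)·Q(Jan 2021) = 188.20×28 + 25305.53×2 + 219.05×2 + 94.76×10 = 5269.6 + 50611.06 + 438.1 + 947.6 = 57266.36
Index = 68990.84 / 57266.36 × 100 = 120.4736

120.5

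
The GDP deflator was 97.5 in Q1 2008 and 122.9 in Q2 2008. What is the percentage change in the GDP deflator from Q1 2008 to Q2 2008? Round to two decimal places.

26.05%

Change = (122.9 − 97.5) / 97.5 × 100
       = 25.4 / 97.5 × 100 = 26.0513%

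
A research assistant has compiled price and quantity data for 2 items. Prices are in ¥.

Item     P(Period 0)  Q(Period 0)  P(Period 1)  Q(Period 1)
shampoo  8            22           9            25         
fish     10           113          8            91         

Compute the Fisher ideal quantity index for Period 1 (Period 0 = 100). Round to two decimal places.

Laspeyres component (base-period weights):
ΣP(Period 0)Q(Period 1) = 8×25 + 10×91 = 200 + 910 = 1110
ΣP(Period 0)Q(Period 0) = 8×22 + 10×113 = 176 + 1130 = 1306
L = 1110 / 1306 × 100 = 84.9923
Paasche component (current-period weights):
ΣP(Period 1)Q(Period 1) = 9×25 + 8×91 = 225 + 728 = 953
ΣP(Period 1)Q(Period 0) = 9×22 + 8×113 = 198 + 904 = 1102
P = 953 / 1102 × 100 = 86.4791
Fisher = √(L × P) = √(84.9923 × 86.4791) = 85.7325

85.73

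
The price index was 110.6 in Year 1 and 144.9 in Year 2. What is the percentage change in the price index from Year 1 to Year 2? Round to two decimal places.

Change = (144.9 − 110.6) / 110.6 × 100
       = 34.3 / 110.6 × 100 = 31.0127%

31.01%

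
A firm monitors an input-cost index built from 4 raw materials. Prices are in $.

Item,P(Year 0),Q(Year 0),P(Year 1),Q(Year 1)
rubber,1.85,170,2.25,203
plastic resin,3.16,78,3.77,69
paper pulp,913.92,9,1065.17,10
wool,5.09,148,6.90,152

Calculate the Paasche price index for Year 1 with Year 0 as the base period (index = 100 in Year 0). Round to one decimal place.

Paasche price index uses current-period quantities as weights.
ΣP(Year 1)·Q(Year 1) = 2.25×203 + 3.77×69 + 1065.17×10 + 6.90×152 = 456.75 + 260.13 + 10651.7 + 1048.8 = 12417.38
ΣP(Year 0)·Q(Year 1) = 1.85×203 + 3.16×69 + 913.92×10 + 5.09×152 = 375.55 + 218.04 + 9139.2 + 773.68 = 10506.47
Index = 12417.38 / 10506.47 × 100 = 118.1879

118.2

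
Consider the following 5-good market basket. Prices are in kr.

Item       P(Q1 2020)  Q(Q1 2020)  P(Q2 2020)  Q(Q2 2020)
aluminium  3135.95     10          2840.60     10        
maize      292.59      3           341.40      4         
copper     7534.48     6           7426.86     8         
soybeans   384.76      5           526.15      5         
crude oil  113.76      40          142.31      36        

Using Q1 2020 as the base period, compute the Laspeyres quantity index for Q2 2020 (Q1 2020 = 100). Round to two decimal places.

117.76

Laspeyres quantity index uses base-period prices as weights.
ΣP(Q1 2020)·Q(Q2 2020) = 3135.95×10 + 292.59×4 + 7534.48×8 + 384.76×5 + 113.76×36 = 31359.5 + 1170.36 + 60275.84 + 1923.8 + 4095.36 = 98824.86
ΣP(Q1 2020)·Q(Q1 2020) = 3135.95×10 + 292.59×3 + 7534.48×6 + 384.76×5 + 113.76×40 = 31359.5 + 877.77 + 45206.88 + 1923.8 + 4550.4 = 83918.35
Index = 98824.86 / 83918.35 × 100 = 117.7631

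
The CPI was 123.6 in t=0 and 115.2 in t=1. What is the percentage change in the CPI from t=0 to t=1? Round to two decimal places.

Change = (115.2 − 123.6) / 123.6 × 100
       = -8.4 / 123.6 × 100 = -6.7961%

-6.80%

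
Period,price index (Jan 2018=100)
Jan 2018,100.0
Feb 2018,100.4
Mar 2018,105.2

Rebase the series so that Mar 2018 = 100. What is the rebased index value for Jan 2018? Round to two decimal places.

Rebased(Jan 2018) = 100.0 / 105.2 × 100 = 95.0570

95.06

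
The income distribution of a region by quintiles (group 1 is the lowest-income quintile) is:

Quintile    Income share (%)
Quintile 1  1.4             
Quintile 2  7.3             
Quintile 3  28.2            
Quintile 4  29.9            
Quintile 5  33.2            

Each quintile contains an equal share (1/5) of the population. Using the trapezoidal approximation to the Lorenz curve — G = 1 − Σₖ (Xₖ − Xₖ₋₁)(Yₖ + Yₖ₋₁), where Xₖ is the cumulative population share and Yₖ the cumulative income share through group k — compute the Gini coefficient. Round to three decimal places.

Cumulative income shares Yₖ: 0.0140, 0.0870, 0.3690, 0.6680, 1.0000
Σ (Xₖ−Xₖ₋₁)(Yₖ+Yₖ₋₁) = (1/5)(0.0140+0.0000) + (1/5)(0.0870+0.0140) + (1/5)(0.3690+0.0870) + (1/5)(0.6680+0.3690) + (1/5)(1.0000+0.6680)
  = 0.0028 + 0.0202 + 0.0912 + 0.2074 + 0.3336 = 0.6552
G = 1 − 0.6552 = 0.3448

0.345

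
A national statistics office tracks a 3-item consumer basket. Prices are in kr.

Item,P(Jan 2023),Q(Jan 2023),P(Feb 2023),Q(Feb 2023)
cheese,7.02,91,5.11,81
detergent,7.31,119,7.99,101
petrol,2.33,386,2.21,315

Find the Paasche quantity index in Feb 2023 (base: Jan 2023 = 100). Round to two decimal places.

84.49

Paasche quantity index uses current-period prices as weights.
ΣP(Feb 2023)·Q(Feb 2023) = 5.11×81 + 7.99×101 + 2.21×315 = 413.91 + 806.99 + 696.15 = 1917.05
ΣP(Feb 2023)·Q(Jan 2023) = 5.11×91 + 7.99×119 + 2.21×386 = 465.01 + 950.81 + 853.06 = 2268.88
Index = 1917.05 / 2268.88 × 100 = 84.4932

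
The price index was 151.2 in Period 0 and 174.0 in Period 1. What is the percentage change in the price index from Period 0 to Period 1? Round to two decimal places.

Change = (174.0 − 151.2) / 151.2 × 100
       = 22.8 / 151.2 × 100 = 15.0794%

15.08%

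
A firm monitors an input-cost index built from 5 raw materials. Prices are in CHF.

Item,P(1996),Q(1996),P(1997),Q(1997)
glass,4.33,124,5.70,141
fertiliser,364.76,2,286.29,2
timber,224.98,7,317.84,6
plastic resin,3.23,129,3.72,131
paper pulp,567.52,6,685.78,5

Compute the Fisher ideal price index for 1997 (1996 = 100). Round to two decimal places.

Laspeyres component (base-period weights):
ΣP(1997)Q(1996) = 5.70×124 + 286.29×2 + 317.84×7 + 3.72×129 + 685.78×6 = 706.8 + 572.58 + 2224.88 + 479.88 + 4114.68 = 8098.82
ΣP(1996)Q(1996) = 4.33×124 + 364.76×2 + 224.98×7 + 3.23×129 + 567.52×6 = 536.92 + 729.52 + 1574.86 + 416.67 + 3405.12 = 6663.09
L = 8098.82 / 6663.09 × 100 = 121.5475
Paasche component (current-period weights):
ΣP(1997)Q(1997) = 5.70×141 + 286.29×2 + 317.84×6 + 3.72×131 + 685.78×5 = 803.7 + 572.58 + 1907.04 + 487.32 + 3428.9 = 7199.54
ΣP(1996)Q(1997) = 4.33×141 + 364.76×2 + 224.98×6 + 3.23×131 + 567.52×5 = 610.53 + 729.52 + 1349.88 + 423.13 + 2837.6 = 5950.66
P = 7199.54 / 5950.66 × 100 = 120.9873
Fisher = √(L × P) = √(121.5475 × 120.9873) = 121.2671

121.27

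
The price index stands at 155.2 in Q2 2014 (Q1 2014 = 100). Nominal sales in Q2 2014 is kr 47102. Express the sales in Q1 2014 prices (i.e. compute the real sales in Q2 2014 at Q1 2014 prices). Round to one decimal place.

Real = Nominal ÷ (Index/100) = 47102 ÷ (155.2/100)
     = 47102 ÷ 1.552 = 30349.2268

30349.2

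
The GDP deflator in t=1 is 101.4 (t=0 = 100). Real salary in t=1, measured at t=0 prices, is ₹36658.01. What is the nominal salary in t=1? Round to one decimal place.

Nominal = Real × (Index/100) = 36658.01 × (101.4/100)
        = 36658.01 × 1.014 = 37171.2221

37171.2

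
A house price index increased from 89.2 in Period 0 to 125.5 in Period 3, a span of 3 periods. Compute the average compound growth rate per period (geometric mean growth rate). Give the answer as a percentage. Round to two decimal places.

Growth factor = (125.5/89.2)^(1/3) = (1.406951)^(1/3) = 1.120537
Growth rate = 1.120537 − 1 = 0.120537 = 12.0537%

12.05%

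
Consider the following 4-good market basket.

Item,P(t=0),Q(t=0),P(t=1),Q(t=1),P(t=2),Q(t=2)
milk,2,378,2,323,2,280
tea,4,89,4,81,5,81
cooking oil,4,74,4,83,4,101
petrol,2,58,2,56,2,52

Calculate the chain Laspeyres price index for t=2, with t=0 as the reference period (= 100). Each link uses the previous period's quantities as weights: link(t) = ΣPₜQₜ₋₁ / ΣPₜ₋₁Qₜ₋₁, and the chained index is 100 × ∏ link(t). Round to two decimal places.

Link t=0→t=1:
ΣP(t=1)Q(t=0) = 2×378 + 4×89 + 4×74 + 2×58 = 756 + 356 + 296 + 116 = 1524
ΣP(t=0)Q(t=0) = 2×378 + 4×89 + 4×74 + 2×58 = 756 + 356 + 296 + 116 = 1524
link = 1524/1524 = 1.000000
Link t=1→t=2:
ΣP(t=2)Q(t=1) = 2×323 + 5×81 + 4×83 + 2×56 = 646 + 405 + 332 + 112 = 1495
ΣP(t=1)Q(t=1) = 2×323 + 4×81 + 4×83 + 2×56 = 646 + 324 + 332 + 112 = 1414
link = 1495/1414 = 1.057284
Chained index = 100 × 1.000000 × 1.057284 = 105.7284

105.73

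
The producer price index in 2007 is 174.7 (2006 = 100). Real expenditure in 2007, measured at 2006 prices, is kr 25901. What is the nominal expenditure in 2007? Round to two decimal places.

45249.05

Nominal = Real × (Index/100) = 25901 × (174.7/100)
        = 25901 × 1.747 = 45249.0470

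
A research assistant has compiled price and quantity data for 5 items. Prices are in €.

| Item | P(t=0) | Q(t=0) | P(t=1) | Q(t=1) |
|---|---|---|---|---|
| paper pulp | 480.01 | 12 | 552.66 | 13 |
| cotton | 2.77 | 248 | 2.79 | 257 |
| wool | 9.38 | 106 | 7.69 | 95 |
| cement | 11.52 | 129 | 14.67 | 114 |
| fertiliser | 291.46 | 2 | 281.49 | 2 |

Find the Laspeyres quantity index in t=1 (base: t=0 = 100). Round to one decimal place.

102.4

Laspeyres quantity index uses base-period prices as weights.
ΣP(t=0)·Q(t=1) = 480.01×13 + 2.77×257 + 9.38×95 + 11.52×114 + 291.46×2 = 6240.13 + 711.89 + 891.1 + 1313.28 + 582.92 = 9739.32
ΣP(t=0)·Q(t=0) = 480.01×12 + 2.77×248 + 9.38×106 + 11.52×129 + 291.46×2 = 5760.12 + 686.96 + 994.28 + 1486.08 + 582.92 = 9510.36
Index = 9739.32 / 9510.36 × 100 = 102.4075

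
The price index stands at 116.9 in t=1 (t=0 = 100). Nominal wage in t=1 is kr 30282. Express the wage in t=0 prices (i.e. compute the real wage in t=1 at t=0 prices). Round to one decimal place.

Real = Nominal ÷ (Index/100) = 30282 ÷ (116.9/100)
     = 30282 ÷ 1.169 = 25904.1916

25904.2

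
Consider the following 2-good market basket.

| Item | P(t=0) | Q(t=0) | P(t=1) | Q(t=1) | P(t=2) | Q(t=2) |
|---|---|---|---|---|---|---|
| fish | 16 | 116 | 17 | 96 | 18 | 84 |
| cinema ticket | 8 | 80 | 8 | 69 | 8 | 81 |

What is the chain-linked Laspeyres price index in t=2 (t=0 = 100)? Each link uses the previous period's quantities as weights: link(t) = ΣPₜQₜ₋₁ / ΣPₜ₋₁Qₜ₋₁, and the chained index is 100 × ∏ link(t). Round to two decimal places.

Link t=0→t=1:
ΣP(t=1)Q(t=0) = 17×116 + 8×80 = 1972 + 640 = 2612
ΣP(t=0)Q(t=0) = 16×116 + 8×80 = 1856 + 640 = 2496
link = 2612/2496 = 1.046474
Link t=1→t=2:
ΣP(t=2)Q(t=1) = 18×96 + 8×69 = 1728 + 552 = 2280
ΣP(t=1)Q(t=1) = 17×96 + 8×69 = 1632 + 552 = 2184
link = 2280/2184 = 1.043956
Chained index = 100 × 1.046474 × 1.043956 = 109.2473

109.25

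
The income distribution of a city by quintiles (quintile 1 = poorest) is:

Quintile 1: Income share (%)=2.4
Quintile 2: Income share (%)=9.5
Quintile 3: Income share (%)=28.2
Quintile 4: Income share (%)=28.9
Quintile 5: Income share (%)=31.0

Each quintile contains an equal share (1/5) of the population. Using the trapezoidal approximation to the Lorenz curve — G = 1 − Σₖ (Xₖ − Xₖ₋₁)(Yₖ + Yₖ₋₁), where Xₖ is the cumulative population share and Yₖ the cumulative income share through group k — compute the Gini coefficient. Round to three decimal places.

Cumulative income shares Yₖ: 0.0240, 0.1190, 0.4010, 0.6900, 1.0000
Σ (Xₖ−Xₖ₋₁)(Yₖ+Yₖ₋₁) = (1/5)(0.0240+0.0000) + (1/5)(0.1190+0.0240) + (1/5)(0.4010+0.1190) + (1/5)(0.6900+0.4010) + (1/5)(1.0000+0.6900)
  = 0.0048 + 0.0286 + 0.1040 + 0.2182 + 0.3380 = 0.6936
G = 1 − 0.6936 = 0.3064

0.306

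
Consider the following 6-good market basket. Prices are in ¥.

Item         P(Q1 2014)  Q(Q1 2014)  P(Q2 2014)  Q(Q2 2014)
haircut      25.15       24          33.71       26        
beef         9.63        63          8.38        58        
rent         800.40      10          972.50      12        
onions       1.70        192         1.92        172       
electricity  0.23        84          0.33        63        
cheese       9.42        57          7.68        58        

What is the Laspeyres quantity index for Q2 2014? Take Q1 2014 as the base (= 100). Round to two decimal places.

Laspeyres quantity index uses base-period prices as weights.
ΣP(Q1 2014)·Q(Q2 2014) = 25.15×26 + 9.63×58 + 800.40×12 + 1.70×172 + 0.23×63 + 9.42×58 = 653.9 + 558.54 + 9604.8 + 292.4 + 14.49 + 546.36 = 11670.49
ΣP(Q1 2014)·Q(Q1 2014) = 25.15×24 + 9.63×63 + 800.40×10 + 1.70×192 + 0.23×84 + 9.42×57 = 603.6 + 606.69 + 8004 + 326.4 + 19.32 + 536.94 = 10096.95
Index = 11670.49 / 10096.95 × 100 = 115.5843

115.58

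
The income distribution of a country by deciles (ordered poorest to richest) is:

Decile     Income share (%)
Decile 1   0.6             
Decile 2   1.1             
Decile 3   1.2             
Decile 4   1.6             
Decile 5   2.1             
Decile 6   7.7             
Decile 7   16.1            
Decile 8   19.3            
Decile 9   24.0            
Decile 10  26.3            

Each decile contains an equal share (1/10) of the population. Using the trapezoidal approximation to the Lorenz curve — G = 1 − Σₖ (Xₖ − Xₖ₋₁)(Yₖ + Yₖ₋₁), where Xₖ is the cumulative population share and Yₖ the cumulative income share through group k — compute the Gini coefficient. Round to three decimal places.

0.531

Cumulative income shares Yₖ: 0.0060, 0.0170, 0.0290, 0.0450, 0.0660, 0.1430, 0.3040, 0.4970, 0.7370, 1.0000
Σ (Xₖ−Xₖ₋₁)(Yₖ+Yₖ₋₁) = (1/10)(0.0060+0.0000) + (1/10)(0.0170+0.0060) + (1/10)(0.0290+0.0170) + (1/10)(0.0450+0.0290) + (1/10)(0.0660+0.0450) + (1/10)(0.1430+0.0660) + (1/10)(0.3040+0.1430) + (1/10)(0.4970+0.3040) + (1/10)(0.7370+0.4970) + (1/10)(1.0000+0.7370)
  = 0.0006 + 0.0023 + 0.0046 + 0.0074 + 0.0111 + 0.0209 + 0.0447 + 0.0801 + 0.1234 + 0.1737 = 0.4688
G = 1 − 0.4688 = 0.5312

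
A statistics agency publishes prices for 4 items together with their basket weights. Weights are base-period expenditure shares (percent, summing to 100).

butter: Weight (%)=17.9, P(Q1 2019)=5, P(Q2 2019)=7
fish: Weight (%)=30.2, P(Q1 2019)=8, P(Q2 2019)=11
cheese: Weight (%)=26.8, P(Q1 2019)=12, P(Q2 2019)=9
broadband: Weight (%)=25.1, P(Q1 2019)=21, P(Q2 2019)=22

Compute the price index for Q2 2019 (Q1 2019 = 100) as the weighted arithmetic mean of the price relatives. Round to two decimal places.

butter: 17.9 × (7/5) = 17.9 × 1.400000 = 25.0600
fish: 30.2 × (11/8) = 30.2 × 1.375000 = 41.5250
cheese: 26.8 × (9/12) = 26.8 × 0.750000 = 20.1000
broadband: 25.1 × (22/21) = 25.1 × 1.047619 = 26.2952
Index = Σ wᵢ·(p₁ᵢ/p₀ᵢ) = 25.0600 + 41.5250 + 20.1000 + 26.2952 = 112.9802

112.98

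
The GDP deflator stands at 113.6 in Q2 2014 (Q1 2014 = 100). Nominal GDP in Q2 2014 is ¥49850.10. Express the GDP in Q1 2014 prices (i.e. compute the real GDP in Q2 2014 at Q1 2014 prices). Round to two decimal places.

43882.13

Real = Nominal ÷ (Index/100) = 49850.10 ÷ (113.6/100)
     = 49850.10 ÷ 1.136 = 43882.1303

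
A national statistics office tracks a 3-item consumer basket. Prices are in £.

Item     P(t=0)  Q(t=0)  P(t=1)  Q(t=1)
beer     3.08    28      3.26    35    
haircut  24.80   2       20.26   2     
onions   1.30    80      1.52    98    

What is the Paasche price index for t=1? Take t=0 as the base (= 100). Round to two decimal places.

Paasche price index uses current-period quantities as weights.
ΣP(t=1)·Q(t=1) = 3.26×35 + 20.26×2 + 1.52×98 = 114.1 + 40.52 + 148.96 = 303.58
ΣP(t=0)·Q(t=1) = 3.08×35 + 24.80×2 + 1.30×98 = 107.8 + 49.6 + 127.4 = 284.8
Index = 303.58 / 284.8 × 100 = 106.5941

106.59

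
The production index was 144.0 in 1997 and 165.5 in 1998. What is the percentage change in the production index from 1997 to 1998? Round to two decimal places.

Change = (165.5 − 144.0) / 144.0 × 100
       = 21.5 / 144.0 × 100 = 14.9306%

14.93%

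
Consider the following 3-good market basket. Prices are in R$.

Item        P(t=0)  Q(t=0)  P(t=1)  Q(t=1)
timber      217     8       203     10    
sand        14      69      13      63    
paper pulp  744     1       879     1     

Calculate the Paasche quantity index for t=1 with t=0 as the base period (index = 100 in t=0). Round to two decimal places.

109.65

Paasche quantity index uses current-period prices as weights.
ΣP(t=1)·Q(t=1) = 203×10 + 13×63 + 879×1 = 2030 + 819 + 879 = 3728
ΣP(t=1)·Q(t=0) = 203×8 + 13×69 + 879×1 = 1624 + 897 + 879 = 3400
Index = 3728 / 3400 × 100 = 109.6471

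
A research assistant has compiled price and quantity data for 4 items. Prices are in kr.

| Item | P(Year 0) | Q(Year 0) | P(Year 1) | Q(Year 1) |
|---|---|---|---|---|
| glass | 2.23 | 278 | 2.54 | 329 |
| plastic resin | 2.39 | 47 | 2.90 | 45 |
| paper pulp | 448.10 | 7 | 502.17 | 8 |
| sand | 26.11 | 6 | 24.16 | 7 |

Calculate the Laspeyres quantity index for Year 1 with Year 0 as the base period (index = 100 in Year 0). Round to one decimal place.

Laspeyres quantity index uses base-period prices as weights.
ΣP(Year 0)·Q(Year 1) = 2.23×329 + 2.39×45 + 448.10×8 + 26.11×7 = 733.67 + 107.55 + 3584.8 + 182.77 = 4608.79
ΣP(Year 0)·Q(Year 0) = 2.23×278 + 2.39×47 + 448.10×7 + 26.11×6 = 619.94 + 112.33 + 3136.7 + 156.66 = 4025.63
Index = 4608.79 / 4025.63 × 100 = 114.4862

114.5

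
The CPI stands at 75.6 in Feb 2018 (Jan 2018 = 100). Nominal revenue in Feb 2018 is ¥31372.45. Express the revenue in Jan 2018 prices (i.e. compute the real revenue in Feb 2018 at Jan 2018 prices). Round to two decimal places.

Real = Nominal ÷ (Index/100) = 31372.45 ÷ (75.6/100)
     = 31372.45 ÷ 0.756 = 41497.9497

41497.95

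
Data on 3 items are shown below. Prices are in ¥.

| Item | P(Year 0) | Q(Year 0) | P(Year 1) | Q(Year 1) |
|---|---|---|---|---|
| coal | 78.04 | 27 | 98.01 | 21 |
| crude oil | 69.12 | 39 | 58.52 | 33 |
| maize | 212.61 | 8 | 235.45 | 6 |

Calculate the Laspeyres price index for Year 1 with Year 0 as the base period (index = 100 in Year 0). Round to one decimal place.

104.7

Laspeyres price index uses base-period quantities as weights.
ΣP(Year 1)·Q(Year 0) = 98.01×27 + 58.52×39 + 235.45×8 = 2646.27 + 2282.28 + 1883.6 = 6812.15
ΣP(Year 0)·Q(Year 0) = 78.04×27 + 69.12×39 + 212.61×8 = 2107.08 + 2695.68 + 1700.88 = 6503.64
Index = 6812.15 / 6503.64 × 100 = 104.7437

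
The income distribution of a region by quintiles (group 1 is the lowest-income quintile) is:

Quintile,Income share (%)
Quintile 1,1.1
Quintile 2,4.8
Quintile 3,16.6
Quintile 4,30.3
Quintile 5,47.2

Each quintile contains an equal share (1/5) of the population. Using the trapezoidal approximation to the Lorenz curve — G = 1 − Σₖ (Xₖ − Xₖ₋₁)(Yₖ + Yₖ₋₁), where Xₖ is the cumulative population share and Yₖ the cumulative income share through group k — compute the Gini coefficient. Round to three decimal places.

Cumulative income shares Yₖ: 0.0110, 0.0590, 0.2250, 0.5280, 1.0000
Σ (Xₖ−Xₖ₋₁)(Yₖ+Yₖ₋₁) = (1/5)(0.0110+0.0000) + (1/5)(0.0590+0.0110) + (1/5)(0.2250+0.0590) + (1/5)(0.5280+0.2250) + (1/5)(1.0000+0.5280)
  = 0.0022 + 0.0140 + 0.0568 + 0.1506 + 0.3056 = 0.5292
G = 1 − 0.5292 = 0.4708

0.471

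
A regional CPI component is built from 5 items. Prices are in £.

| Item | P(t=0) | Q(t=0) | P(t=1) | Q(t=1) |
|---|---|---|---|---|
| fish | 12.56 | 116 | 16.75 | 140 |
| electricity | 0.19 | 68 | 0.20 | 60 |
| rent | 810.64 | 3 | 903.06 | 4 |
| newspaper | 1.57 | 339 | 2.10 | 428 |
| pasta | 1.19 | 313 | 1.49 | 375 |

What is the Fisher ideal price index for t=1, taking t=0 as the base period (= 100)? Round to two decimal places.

Laspeyres component (base-period weights):
ΣP(t=1)Q(t=0) = 16.75×116 + 0.20×68 + 903.06×3 + 2.10×339 + 1.49×313 = 1943 + 13.6 + 2709.18 + 711.9 + 466.37 = 5844.05
ΣP(t=0)Q(t=0) = 12.56×116 + 0.19×68 + 810.64×3 + 1.57×339 + 1.19×313 = 1456.96 + 12.92 + 2431.92 + 532.23 + 372.47 = 4806.5
L = 5844.05 / 4806.5 × 100 = 121.5864
Paasche component (current-period weights):
ΣP(t=1)Q(t=1) = 16.75×140 + 0.20×60 + 903.06×4 + 2.10×428 + 1.49×375 = 2345 + 12 + 3612.24 + 898.8 + 558.75 = 7426.79
ΣP(t=0)Q(t=1) = 12.56×140 + 0.19×60 + 810.64×4 + 1.57×428 + 1.19×375 = 1758.4 + 11.4 + 3242.56 + 671.96 + 446.25 = 6130.57
P = 7426.79 / 6130.57 × 100 = 121.1435
Fisher = √(L × P) = √(121.5864 × 121.1435) = 121.3648

121.36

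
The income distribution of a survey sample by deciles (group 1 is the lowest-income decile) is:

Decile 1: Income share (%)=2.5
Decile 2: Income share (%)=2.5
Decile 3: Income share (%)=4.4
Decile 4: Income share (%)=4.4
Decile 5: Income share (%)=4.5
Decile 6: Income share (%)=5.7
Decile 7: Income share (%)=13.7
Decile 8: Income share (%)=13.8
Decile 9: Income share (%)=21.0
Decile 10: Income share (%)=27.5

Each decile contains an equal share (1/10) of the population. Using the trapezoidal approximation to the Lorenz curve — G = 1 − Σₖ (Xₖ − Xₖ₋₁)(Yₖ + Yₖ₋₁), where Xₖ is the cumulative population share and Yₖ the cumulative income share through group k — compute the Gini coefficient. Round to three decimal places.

Cumulative income shares Yₖ: 0.0250, 0.0500, 0.0940, 0.1380, 0.1830, 0.2400, 0.3770, 0.5150, 0.7250, 1.0000
Σ (Xₖ−Xₖ₋₁)(Yₖ+Yₖ₋₁) = (1/10)(0.0250+0.0000) + (1/10)(0.0500+0.0250) + (1/10)(0.0940+0.0500) + (1/10)(0.1380+0.0940) + (1/10)(0.1830+0.1380) + (1/10)(0.2400+0.1830) + (1/10)(0.3770+0.2400) + (1/10)(0.5150+0.3770) + (1/10)(0.7250+0.5150) + (1/10)(1.0000+0.7250)
  = 0.0025 + 0.0075 + 0.0144 + 0.0232 + 0.0321 + 0.0423 + 0.0617 + 0.0892 + 0.1240 + 0.1725 = 0.5694
G = 1 − 0.5694 = 0.4306

0.431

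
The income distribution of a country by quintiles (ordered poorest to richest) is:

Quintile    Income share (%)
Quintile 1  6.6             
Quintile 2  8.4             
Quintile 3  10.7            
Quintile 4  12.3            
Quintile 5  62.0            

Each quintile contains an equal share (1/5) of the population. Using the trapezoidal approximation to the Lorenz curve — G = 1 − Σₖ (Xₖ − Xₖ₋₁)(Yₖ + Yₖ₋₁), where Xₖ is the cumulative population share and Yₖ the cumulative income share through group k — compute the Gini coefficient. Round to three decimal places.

Cumulative income shares Yₖ: 0.0660, 0.1500, 0.2570, 0.3800, 1.0000
Σ (Xₖ−Xₖ₋₁)(Yₖ+Yₖ₋₁) = (1/5)(0.0660+0.0000) + (1/5)(0.1500+0.0660) + (1/5)(0.2570+0.1500) + (1/5)(0.3800+0.2570) + (1/5)(1.0000+0.3800)
  = 0.0132 + 0.0432 + 0.0814 + 0.1274 + 0.2760 = 0.5412
G = 1 − 0.5412 = 0.4588

0.459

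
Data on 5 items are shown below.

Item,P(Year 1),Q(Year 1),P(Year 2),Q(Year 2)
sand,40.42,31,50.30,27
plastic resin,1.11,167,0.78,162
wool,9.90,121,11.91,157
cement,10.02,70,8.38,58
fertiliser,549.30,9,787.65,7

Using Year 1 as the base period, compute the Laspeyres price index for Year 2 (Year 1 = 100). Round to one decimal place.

Laspeyres price index uses base-period quantities as weights.
ΣP(Year 2)·Q(Year 1) = 50.30×31 + 0.78×167 + 11.91×121 + 8.38×70 + 787.65×9 = 1559.3 + 130.26 + 1441.11 + 586.6 + 7088.85 = 10806.12
ΣP(Year 1)·Q(Year 1) = 40.42×31 + 1.11×167 + 9.90×121 + 10.02×70 + 549.30×9 = 1253.02 + 185.37 + 1197.9 + 701.4 + 4943.7 = 8281.39
Index = 10806.12 / 8281.39 × 100 = 130.4868

130.5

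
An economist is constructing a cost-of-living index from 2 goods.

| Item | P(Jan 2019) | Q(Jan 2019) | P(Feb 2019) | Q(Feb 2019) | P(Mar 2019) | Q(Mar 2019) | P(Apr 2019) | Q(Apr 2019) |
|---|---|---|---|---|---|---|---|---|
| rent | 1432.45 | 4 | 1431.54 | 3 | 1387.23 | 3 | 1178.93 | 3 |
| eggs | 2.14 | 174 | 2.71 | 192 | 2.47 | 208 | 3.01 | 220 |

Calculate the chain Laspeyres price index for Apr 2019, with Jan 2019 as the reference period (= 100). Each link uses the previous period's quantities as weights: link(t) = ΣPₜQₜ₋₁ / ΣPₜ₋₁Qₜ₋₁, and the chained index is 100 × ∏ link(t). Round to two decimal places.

87.07

Link Jan 2019→Feb 2019:
ΣP(Feb 2019)Q(Jan 2019) = 1431.54×4 + 2.71×174 = 5726.16 + 471.54 = 6197.7
ΣP(Jan 2019)Q(Jan 2019) = 1432.45×4 + 2.14×174 = 5729.8 + 372.36 = 6102.16
link = 6197.7/6102.16 = 1.015657
Link Feb 2019→Mar 2019:
ΣP(Mar 2019)Q(Feb 2019) = 1387.23×3 + 2.47×192 = 4161.69 + 474.24 = 4635.93
ΣP(Feb 2019)Q(Feb 2019) = 1431.54×3 + 2.71×192 = 4294.62 + 520.32 = 4814.94
link = 4635.93/4814.94 = 0.962822
Link Mar 2019→Apr 2019:
ΣP(Apr 2019)Q(Mar 2019) = 1178.93×3 + 3.01×208 = 3536.79 + 626.08 = 4162.87
ΣP(Mar 2019)Q(Mar 2019) = 1387.23×3 + 2.47×208 = 4161.69 + 513.76 = 4675.45
link = 4162.87/4675.45 = 0.890368
Chained index = 100 × 1.015657 × 0.962822 × 0.890368 = 87.0688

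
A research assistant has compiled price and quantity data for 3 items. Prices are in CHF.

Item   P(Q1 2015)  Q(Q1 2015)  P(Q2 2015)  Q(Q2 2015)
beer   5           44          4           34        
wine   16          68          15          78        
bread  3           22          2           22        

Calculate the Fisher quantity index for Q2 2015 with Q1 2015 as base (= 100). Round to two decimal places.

108.44

Laspeyres component (base-period weights):
ΣP(Q1 2015)Q(Q2 2015) = 5×34 + 16×78 + 3×22 = 170 + 1248 + 66 = 1484
ΣP(Q1 2015)Q(Q1 2015) = 5×44 + 16×68 + 3×22 = 220 + 1088 + 66 = 1374
L = 1484 / 1374 × 100 = 108.0058
Paasche component (current-period weights):
ΣP(Q2 2015)Q(Q2 2015) = 4×34 + 15×78 + 2×22 = 136 + 1170 + 44 = 1350
ΣP(Q2 2015)Q(Q1 2015) = 4×44 + 15×68 + 2×22 = 176 + 1020 + 44 = 1240
P = 1350 / 1240 × 100 = 108.8710
Fisher = √(L × P) = √(108.0058 × 108.8710) = 108.4375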